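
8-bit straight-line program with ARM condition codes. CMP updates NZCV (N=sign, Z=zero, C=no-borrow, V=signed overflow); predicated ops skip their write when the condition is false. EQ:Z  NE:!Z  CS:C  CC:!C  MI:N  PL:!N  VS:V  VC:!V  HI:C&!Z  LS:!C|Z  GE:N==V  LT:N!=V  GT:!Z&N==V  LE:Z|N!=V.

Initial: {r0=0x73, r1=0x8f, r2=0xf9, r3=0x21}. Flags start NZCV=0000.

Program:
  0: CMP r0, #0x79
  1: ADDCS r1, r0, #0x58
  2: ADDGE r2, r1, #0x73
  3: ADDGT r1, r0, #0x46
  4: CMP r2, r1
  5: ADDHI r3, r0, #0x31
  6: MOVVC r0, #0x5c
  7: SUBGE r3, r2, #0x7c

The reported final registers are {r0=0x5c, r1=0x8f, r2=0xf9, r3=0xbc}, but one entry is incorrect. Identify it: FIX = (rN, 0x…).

FIX = (r3, 0x7d)

0: ✓ CMP  NZCV=1000
1: · ADDCS
2: · ADDGE
3: · ADDGT
4: ✓ CMP  NZCV=0010
5: ✓ ADDHI  r3←0xa4
6: ✓ MOVVC  r0←0x5c
7: ✓ SUBGE  r3←0x7d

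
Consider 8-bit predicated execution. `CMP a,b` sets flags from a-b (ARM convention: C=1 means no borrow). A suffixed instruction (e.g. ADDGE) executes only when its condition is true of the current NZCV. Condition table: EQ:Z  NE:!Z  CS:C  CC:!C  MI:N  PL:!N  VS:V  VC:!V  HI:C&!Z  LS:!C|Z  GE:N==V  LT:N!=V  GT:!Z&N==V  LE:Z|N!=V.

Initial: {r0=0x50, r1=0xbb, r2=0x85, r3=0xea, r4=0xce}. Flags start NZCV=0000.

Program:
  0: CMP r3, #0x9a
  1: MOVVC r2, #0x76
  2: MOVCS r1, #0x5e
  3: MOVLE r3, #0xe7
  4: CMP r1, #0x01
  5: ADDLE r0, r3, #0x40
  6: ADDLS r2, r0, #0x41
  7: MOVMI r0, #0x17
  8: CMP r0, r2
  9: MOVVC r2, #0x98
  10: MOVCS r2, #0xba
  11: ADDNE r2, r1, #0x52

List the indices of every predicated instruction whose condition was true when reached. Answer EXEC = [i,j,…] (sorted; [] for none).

0: ✓ CMP  NZCV=0010
1: ✓ MOVVC  r2←0x76
2: ✓ MOVCS  r1←0x5e
3: · MOVLE
4: ✓ CMP  NZCV=0010
5: · ADDLE
6: · ADDLS
7: · MOVMI
8: ✓ CMP  NZCV=1000
9: ✓ MOVVC  r2←0x98
10: · MOVCS
11: ✓ ADDNE  r2←0xb0

EXEC = [1,2,9,11]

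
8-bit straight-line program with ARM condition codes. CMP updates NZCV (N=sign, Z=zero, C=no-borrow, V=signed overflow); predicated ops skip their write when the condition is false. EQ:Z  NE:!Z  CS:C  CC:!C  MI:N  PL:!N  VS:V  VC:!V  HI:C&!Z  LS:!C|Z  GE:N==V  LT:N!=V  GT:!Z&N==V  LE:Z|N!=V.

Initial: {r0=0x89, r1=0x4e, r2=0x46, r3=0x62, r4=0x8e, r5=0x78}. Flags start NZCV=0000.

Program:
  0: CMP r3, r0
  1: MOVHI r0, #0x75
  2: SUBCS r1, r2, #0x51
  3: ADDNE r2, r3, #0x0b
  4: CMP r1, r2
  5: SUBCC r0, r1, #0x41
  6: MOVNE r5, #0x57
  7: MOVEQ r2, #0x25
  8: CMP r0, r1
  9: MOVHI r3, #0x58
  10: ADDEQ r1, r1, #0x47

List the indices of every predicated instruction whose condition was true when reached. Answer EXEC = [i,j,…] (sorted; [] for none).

EXEC = [3,5,6]

[0] flags=1001 → (cmp)
[1] flags=1001 HI?F → skip
[2] flags=1001 CS?F → skip
[3] flags=1001 NE?T → r2=0x6d
[4] flags=1000 → (cmp)
[5] flags=1000 CC?T → r0=0x0d
[6] flags=1000 NE?T → r5=0x57
[7] flags=1000 EQ?F → skip
[8] flags=1000 → (cmp)
[9] flags=1000 HI?F → skip
[10] flags=1000 EQ?F → skip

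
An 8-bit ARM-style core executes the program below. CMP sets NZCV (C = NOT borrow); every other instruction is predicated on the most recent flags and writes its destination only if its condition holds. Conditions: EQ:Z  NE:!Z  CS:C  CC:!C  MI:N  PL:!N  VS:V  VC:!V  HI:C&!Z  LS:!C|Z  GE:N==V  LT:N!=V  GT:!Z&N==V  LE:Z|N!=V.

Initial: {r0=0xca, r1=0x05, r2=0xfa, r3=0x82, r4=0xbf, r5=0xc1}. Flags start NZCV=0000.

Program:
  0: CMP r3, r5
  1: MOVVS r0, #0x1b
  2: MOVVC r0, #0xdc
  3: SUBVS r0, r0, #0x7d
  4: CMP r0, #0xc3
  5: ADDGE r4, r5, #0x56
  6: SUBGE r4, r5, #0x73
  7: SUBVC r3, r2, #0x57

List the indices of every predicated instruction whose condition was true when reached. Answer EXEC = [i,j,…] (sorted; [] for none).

[0] flags=1000 → (cmp)
[1] flags=1000 VS?F → skip
[2] flags=1000 VC?T → r0=0xdc
[3] flags=1000 VS?F → skip
[4] flags=0010 → (cmp)
[5] flags=0010 GE?T → r4=0x17
[6] flags=0010 GE?T → r4=0x4e
[7] flags=0010 VC?T → r3=0xa3

EXEC = [2,5,6,7]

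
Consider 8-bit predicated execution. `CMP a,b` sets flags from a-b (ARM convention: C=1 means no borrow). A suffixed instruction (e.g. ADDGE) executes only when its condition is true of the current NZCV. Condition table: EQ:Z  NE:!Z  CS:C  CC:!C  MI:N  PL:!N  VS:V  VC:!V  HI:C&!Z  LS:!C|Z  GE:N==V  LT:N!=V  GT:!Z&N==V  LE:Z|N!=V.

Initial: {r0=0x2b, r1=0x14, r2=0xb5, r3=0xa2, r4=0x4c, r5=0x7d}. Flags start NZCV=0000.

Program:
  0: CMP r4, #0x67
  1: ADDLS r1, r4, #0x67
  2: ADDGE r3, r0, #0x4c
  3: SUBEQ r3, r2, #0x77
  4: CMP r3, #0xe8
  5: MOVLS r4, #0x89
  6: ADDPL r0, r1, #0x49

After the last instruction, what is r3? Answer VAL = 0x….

[0] flags=1000 → (cmp)
[1] flags=1000 LS?T → r1=0xb3
[2] flags=1000 GE?F → skip
[3] flags=1000 EQ?F → skip
[4] flags=1000 → (cmp)
[5] flags=1000 LS?T → r4=0x89
[6] flags=1000 PL?F → skip

VAL = 0xa2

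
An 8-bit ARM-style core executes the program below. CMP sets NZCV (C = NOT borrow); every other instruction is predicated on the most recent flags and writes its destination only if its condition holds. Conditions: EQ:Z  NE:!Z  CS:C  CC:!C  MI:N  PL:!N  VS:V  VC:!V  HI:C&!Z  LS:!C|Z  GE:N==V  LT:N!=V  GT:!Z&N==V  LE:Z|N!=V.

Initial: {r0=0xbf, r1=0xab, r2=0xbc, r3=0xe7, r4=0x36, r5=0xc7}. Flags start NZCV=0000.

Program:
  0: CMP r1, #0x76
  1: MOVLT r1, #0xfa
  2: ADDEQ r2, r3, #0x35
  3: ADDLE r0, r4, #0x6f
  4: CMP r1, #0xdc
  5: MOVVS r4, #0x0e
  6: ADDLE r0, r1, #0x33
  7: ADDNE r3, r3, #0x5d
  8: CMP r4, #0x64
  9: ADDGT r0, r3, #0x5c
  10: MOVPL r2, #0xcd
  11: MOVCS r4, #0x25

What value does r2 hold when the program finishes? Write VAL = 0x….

VAL = 0xbc

[0] flags=0011 → (cmp)
[1] flags=0011 LT?T → r1=0xfa
[2] flags=0011 EQ?F → skip
[3] flags=0011 LE?T → r0=0xa5
[4] flags=0010 → (cmp)
[5] flags=0010 VS?F → skip
[6] flags=0010 LE?F → skip
[7] flags=0010 NE?T → r3=0x44
[8] flags=1000 → (cmp)
[9] flags=1000 GT?F → skip
[10] flags=1000 PL?F → skip
[11] flags=1000 CS?F → skip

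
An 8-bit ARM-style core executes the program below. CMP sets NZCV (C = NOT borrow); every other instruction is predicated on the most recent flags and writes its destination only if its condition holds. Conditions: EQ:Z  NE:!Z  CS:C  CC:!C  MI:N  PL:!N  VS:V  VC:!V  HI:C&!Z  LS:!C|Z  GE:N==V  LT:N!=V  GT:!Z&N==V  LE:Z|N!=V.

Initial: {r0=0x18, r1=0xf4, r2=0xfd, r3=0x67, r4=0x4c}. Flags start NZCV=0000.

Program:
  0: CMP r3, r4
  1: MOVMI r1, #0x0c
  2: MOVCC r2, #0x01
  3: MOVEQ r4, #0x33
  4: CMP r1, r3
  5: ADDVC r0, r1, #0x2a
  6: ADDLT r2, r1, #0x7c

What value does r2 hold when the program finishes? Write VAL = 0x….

[0] flags=0010 → (cmp)
[1] flags=0010 MI?F → skip
[2] flags=0010 CC?F → skip
[3] flags=0010 EQ?F → skip
[4] flags=1010 → (cmp)
[5] flags=1010 VC?T → r0=0x1e
[6] flags=1010 LT?T → r2=0x70

VAL = 0x70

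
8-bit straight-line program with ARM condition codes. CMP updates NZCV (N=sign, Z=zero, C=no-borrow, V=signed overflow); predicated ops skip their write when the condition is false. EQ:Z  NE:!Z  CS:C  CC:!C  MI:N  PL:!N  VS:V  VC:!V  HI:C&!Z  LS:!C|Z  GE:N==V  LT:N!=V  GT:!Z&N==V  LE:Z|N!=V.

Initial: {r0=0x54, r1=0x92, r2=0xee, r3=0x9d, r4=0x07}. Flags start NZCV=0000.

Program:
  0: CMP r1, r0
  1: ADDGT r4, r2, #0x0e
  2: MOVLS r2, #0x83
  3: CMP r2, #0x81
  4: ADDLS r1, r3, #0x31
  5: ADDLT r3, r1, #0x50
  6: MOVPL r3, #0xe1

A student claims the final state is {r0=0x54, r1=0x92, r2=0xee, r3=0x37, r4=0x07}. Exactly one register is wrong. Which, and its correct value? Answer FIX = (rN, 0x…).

0: ✓ CMP  NZCV=0011
1: · ADDGT
2: · MOVLS
3: ✓ CMP  NZCV=0010
4: · ADDLS
5: · ADDLT
6: ✓ MOVPL  r3←0xe1

FIX = (r3, 0xe1)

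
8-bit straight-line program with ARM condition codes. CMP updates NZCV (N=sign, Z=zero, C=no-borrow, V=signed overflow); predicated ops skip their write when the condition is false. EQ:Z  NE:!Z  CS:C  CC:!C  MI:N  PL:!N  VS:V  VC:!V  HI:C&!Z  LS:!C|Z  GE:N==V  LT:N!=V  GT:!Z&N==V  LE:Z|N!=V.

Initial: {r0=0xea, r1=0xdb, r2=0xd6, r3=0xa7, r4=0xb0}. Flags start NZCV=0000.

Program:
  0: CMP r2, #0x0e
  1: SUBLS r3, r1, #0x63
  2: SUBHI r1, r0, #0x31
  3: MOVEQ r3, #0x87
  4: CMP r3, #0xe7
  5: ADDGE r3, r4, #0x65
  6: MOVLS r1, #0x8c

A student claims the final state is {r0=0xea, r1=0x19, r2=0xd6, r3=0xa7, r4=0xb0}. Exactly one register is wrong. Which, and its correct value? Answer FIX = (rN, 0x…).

0: ✓ CMP  NZCV=1010
1: · SUBLS
2: ✓ SUBHI  r1←0xb9
3: · MOVEQ
4: ✓ CMP  NZCV=1000
5: · ADDGE
6: ✓ MOVLS  r1←0x8c

FIX = (r1, 0x8c)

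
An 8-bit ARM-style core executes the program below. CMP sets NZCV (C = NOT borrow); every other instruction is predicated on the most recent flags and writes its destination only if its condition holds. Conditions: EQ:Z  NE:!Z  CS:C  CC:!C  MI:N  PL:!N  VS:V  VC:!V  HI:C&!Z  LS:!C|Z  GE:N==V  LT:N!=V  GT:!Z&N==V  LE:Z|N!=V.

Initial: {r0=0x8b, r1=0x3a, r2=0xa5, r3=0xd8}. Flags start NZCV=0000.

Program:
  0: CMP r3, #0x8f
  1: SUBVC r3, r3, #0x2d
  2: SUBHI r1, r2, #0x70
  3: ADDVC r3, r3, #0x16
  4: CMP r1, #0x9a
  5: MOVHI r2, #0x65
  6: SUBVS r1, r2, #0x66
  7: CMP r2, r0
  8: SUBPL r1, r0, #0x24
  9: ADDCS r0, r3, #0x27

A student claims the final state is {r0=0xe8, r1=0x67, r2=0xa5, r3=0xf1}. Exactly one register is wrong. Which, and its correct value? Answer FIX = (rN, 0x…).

FIX = (r3, 0xc1)

0: ✓ CMP  NZCV=0010
1: ✓ SUBVC  r3←0xab
2: ✓ SUBHI  r1←0x35
3: ✓ ADDVC  r3←0xc1
4: ✓ CMP  NZCV=1001
5: · MOVHI
6: ✓ SUBVS  r1←0x3f
7: ✓ CMP  NZCV=0010
8: ✓ SUBPL  r1←0x67
9: ✓ ADDCS  r0←0xe8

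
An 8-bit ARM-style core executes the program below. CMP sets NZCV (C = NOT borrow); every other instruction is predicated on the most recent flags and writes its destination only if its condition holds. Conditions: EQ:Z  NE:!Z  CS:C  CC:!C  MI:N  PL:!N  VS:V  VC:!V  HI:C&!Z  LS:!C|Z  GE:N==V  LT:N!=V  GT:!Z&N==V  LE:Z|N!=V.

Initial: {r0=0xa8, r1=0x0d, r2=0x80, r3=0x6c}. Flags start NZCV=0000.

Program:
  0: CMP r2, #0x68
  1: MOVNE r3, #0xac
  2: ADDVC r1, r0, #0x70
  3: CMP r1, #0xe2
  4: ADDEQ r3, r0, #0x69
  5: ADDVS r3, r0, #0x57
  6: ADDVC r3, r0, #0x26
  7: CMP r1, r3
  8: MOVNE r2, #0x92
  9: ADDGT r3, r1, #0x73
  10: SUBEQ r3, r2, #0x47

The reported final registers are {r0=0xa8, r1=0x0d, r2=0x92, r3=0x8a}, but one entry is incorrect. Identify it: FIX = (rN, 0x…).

0: ✓ CMP  NZCV=0011
1: ✓ MOVNE  r3←0xac
2: · ADDVC
3: ✓ CMP  NZCV=0000
4: · ADDEQ
5: · ADDVS
6: ✓ ADDVC  r3←0xce
7: ✓ CMP  NZCV=0000
8: ✓ MOVNE  r2←0x92
9: ✓ ADDGT  r3←0x80
10: · SUBEQ

FIX = (r3, 0x80)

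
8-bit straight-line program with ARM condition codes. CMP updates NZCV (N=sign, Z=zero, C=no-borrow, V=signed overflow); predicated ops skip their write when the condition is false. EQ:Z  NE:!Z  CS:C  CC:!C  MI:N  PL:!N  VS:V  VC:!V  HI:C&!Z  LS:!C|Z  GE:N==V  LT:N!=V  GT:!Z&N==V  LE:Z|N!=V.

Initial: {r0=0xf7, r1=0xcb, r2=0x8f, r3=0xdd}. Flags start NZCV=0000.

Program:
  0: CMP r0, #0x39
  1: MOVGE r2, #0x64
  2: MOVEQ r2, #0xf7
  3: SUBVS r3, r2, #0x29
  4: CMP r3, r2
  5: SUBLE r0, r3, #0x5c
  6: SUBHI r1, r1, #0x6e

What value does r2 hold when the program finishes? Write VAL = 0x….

VAL = 0x8f

0: ✓ CMP  NZCV=1010
1: · MOVGE
2: · MOVEQ
3: · SUBVS
4: ✓ CMP  NZCV=0010
5: · SUBLE
6: ✓ SUBHI  r1←0x5d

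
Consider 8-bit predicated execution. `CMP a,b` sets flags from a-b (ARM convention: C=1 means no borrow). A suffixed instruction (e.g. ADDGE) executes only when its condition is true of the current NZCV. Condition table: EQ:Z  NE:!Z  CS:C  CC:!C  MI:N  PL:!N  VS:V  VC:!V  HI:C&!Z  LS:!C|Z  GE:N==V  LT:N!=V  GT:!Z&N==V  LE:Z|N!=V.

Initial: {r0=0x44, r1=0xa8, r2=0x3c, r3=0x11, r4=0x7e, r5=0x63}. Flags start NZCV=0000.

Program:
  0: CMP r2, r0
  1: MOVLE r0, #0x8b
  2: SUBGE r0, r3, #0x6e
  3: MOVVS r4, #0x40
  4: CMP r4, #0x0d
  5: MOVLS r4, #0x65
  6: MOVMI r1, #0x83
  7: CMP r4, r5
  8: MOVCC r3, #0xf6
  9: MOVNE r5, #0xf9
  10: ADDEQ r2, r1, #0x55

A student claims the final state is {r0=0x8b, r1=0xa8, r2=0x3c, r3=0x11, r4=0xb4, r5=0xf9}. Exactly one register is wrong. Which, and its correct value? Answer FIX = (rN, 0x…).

FIX = (r4, 0x7e)

[0] flags=1000 → (cmp)
[1] flags=1000 LE?T → r0=0x8b
[2] flags=1000 GE?F → skip
[3] flags=1000 VS?F → skip
[4] flags=0010 → (cmp)
[5] flags=0010 LS?F → skip
[6] flags=0010 MI?F → skip
[7] flags=0010 → (cmp)
[8] flags=0010 CC?F → skip
[9] flags=0010 NE?T → r5=0xf9
[10] flags=0010 EQ?F → skip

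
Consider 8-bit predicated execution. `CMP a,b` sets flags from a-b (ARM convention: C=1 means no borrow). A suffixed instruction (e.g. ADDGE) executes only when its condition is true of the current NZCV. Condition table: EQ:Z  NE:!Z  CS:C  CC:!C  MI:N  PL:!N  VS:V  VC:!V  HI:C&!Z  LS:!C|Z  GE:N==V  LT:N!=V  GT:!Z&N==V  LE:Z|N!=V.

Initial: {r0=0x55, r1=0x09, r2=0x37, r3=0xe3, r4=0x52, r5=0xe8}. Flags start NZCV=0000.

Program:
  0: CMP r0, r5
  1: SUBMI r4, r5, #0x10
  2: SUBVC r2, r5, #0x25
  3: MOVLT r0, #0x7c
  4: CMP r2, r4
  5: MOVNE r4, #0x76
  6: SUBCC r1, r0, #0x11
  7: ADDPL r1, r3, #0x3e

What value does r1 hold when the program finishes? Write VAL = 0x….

[0] flags=0000 → (cmp)
[1] flags=0000 MI?F → skip
[2] flags=0000 VC?T → r2=0xc3
[3] flags=0000 LT?F → skip
[4] flags=0011 → (cmp)
[5] flags=0011 NE?T → r4=0x76
[6] flags=0011 CC?F → skip
[7] flags=0011 PL?T → r1=0x21

VAL = 0x21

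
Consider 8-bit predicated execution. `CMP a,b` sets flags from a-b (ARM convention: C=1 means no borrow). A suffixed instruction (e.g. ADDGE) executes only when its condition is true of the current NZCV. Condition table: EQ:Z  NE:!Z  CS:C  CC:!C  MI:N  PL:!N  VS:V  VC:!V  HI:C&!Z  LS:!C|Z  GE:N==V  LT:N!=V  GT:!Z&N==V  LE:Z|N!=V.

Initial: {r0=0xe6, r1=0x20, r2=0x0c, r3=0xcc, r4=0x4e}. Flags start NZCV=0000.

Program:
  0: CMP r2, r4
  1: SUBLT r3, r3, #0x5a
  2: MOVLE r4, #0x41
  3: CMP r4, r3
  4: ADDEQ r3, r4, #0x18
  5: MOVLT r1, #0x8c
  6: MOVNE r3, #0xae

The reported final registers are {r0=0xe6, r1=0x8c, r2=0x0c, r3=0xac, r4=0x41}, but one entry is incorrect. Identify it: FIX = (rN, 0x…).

FIX = (r3, 0xae)

[0] flags=1000 → (cmp)
[1] flags=1000 LT?T → r3=0x72
[2] flags=1000 LE?T → r4=0x41
[3] flags=1000 → (cmp)
[4] flags=1000 EQ?F → skip
[5] flags=1000 LT?T → r1=0x8c
[6] flags=1000 NE?T → r3=0xae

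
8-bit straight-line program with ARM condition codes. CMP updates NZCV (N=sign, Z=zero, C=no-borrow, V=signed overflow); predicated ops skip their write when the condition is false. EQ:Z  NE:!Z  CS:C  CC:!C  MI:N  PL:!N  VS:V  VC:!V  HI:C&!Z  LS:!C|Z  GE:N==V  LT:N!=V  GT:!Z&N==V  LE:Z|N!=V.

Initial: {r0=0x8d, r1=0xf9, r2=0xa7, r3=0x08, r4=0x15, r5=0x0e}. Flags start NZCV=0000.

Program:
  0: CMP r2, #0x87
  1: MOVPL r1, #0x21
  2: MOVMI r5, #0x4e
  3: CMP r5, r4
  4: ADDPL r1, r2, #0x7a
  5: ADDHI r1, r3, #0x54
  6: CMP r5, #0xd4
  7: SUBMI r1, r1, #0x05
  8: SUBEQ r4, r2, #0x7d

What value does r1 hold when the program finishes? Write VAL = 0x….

VAL = 0x21

0: ✓ CMP  NZCV=0010
1: ✓ MOVPL  r1←0x21
2: · MOVMI
3: ✓ CMP  NZCV=1000
4: · ADDPL
5: · ADDHI
6: ✓ CMP  NZCV=0000
7: · SUBMI
8: · SUBEQ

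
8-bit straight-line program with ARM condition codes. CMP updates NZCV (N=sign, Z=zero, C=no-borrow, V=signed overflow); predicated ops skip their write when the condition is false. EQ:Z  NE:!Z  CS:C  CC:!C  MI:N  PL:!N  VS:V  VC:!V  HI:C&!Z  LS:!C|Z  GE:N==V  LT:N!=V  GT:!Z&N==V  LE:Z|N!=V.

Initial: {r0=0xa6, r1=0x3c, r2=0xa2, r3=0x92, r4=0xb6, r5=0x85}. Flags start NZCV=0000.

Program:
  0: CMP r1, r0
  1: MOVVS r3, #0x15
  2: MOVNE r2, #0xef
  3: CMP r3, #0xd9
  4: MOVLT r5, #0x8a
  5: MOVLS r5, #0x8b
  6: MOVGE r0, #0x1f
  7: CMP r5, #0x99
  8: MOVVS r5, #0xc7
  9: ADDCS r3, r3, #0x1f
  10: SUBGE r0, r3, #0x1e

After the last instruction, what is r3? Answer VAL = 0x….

VAL = 0x15

[0] flags=1001 → (cmp)
[1] flags=1001 VS?T → r3=0x15
[2] flags=1001 NE?T → r2=0xef
[3] flags=0000 → (cmp)
[4] flags=0000 LT?F → skip
[5] flags=0000 LS?T → r5=0x8b
[6] flags=0000 GE?T → r0=0x1f
[7] flags=1000 → (cmp)
[8] flags=1000 VS?F → skip
[9] flags=1000 CS?F → skip
[10] flags=1000 GE?F → skip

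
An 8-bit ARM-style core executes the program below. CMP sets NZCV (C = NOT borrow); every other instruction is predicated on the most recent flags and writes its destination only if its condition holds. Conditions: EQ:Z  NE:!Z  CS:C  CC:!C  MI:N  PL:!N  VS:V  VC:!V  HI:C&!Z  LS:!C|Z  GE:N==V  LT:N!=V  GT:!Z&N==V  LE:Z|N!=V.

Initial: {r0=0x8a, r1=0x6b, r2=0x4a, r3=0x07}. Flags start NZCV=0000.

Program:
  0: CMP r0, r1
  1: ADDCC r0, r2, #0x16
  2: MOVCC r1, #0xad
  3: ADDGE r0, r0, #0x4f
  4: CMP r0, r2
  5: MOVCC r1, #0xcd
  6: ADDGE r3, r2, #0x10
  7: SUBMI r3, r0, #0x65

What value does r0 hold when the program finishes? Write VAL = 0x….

0: ✓ CMP  NZCV=0011
1: · ADDCC
2: · MOVCC
3: · ADDGE
4: ✓ CMP  NZCV=0011
5: · MOVCC
6: · ADDGE
7: · SUBMI

VAL = 0x8a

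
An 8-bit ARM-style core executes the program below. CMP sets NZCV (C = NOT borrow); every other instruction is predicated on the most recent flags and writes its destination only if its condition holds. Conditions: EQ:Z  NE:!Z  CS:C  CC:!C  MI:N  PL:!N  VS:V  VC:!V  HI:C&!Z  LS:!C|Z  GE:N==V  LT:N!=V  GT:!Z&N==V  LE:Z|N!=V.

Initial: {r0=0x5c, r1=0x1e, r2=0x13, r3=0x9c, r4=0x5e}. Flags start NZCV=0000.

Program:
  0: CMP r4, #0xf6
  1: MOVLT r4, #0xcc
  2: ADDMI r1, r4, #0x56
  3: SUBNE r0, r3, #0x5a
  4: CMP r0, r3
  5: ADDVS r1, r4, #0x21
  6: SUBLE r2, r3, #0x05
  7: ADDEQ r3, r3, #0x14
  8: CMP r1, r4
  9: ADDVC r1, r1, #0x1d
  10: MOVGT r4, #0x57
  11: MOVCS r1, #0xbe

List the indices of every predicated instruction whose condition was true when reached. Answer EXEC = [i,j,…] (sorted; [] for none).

EXEC = [3,5,9,10,11]

[0] flags=0000 → (cmp)
[1] flags=0000 LT?F → skip
[2] flags=0000 MI?F → skip
[3] flags=0000 NE?T → r0=0x42
[4] flags=1001 → (cmp)
[5] flags=1001 VS?T → r1=0x7f
[6] flags=1001 LE?F → skip
[7] flags=1001 EQ?F → skip
[8] flags=0010 → (cmp)
[9] flags=0010 VC?T → r1=0x9c
[10] flags=0010 GT?T → r4=0x57
[11] flags=0010 CS?T → r1=0xbe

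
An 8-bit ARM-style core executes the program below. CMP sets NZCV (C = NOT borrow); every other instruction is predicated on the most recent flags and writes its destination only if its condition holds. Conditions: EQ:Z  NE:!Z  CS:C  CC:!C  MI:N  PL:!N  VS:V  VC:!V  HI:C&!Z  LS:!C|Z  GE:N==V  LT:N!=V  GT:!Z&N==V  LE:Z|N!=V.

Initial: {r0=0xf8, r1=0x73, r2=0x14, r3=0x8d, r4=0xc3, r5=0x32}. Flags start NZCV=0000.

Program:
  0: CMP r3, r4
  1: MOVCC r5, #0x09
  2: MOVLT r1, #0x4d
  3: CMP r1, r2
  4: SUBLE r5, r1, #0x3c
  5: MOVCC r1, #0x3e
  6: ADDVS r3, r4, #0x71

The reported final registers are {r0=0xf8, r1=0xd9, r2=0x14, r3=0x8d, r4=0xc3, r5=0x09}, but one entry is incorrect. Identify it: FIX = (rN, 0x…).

0: ✓ CMP  NZCV=1000
1: ✓ MOVCC  r5←0x09
2: ✓ MOVLT  r1←0x4d
3: ✓ CMP  NZCV=0010
4: · SUBLE
5: · MOVCC
6: · ADDVS

FIX = (r1, 0x4d)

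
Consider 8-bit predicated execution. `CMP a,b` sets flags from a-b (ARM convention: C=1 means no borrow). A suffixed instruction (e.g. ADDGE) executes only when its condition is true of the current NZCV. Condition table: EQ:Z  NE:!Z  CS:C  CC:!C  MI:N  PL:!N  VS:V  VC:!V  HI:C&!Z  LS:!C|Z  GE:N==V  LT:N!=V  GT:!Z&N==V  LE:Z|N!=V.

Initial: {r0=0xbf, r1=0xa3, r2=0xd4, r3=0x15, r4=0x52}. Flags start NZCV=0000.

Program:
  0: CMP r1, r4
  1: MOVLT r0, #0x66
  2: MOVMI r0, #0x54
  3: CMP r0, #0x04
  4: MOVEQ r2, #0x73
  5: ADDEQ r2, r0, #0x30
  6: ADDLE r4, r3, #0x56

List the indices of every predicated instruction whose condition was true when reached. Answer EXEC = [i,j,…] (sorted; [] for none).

[0] flags=0011 → (cmp)
[1] flags=0011 LT?T → r0=0x66
[2] flags=0011 MI?F → skip
[3] flags=0010 → (cmp)
[4] flags=0010 EQ?F → skip
[5] flags=0010 EQ?F → skip
[6] flags=0010 LE?F → skip

EXEC = [1]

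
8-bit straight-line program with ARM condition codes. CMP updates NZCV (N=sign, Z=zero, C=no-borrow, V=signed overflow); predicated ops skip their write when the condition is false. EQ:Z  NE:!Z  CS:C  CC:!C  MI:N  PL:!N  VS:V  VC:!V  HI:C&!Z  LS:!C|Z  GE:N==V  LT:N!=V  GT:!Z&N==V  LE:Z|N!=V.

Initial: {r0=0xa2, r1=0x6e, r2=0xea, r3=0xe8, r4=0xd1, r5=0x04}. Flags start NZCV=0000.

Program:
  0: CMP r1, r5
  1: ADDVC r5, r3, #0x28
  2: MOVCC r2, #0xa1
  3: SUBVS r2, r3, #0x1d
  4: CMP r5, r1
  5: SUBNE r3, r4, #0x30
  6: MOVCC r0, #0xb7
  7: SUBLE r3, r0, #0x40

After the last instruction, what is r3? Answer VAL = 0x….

[0] flags=0010 → (cmp)
[1] flags=0010 VC?T → r5=0x10
[2] flags=0010 CC?F → skip
[3] flags=0010 VS?F → skip
[4] flags=1000 → (cmp)
[5] flags=1000 NE?T → r3=0xa1
[6] flags=1000 CC?T → r0=0xb7
[7] flags=1000 LE?T → r3=0x77

VAL = 0x77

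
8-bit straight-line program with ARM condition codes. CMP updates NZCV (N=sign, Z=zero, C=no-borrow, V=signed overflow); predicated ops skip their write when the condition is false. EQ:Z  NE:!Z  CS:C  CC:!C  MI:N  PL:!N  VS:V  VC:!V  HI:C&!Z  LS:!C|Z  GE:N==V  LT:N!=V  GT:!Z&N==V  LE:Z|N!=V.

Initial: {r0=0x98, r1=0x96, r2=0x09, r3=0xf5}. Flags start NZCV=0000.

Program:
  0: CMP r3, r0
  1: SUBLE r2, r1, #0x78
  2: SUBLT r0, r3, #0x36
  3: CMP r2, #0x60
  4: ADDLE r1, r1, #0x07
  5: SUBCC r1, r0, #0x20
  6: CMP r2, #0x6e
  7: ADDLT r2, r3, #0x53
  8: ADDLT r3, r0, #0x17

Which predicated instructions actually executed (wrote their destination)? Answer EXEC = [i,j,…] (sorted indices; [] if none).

EXEC = [4,5,7,8]

[0] flags=0010 → (cmp)
[1] flags=0010 LE?F → skip
[2] flags=0010 LT?F → skip
[3] flags=1000 → (cmp)
[4] flags=1000 LE?T → r1=0x9d
[5] flags=1000 CC?T → r1=0x78
[6] flags=1000 → (cmp)
[7] flags=1000 LT?T → r2=0x48
[8] flags=1000 LT?T → r3=0xaf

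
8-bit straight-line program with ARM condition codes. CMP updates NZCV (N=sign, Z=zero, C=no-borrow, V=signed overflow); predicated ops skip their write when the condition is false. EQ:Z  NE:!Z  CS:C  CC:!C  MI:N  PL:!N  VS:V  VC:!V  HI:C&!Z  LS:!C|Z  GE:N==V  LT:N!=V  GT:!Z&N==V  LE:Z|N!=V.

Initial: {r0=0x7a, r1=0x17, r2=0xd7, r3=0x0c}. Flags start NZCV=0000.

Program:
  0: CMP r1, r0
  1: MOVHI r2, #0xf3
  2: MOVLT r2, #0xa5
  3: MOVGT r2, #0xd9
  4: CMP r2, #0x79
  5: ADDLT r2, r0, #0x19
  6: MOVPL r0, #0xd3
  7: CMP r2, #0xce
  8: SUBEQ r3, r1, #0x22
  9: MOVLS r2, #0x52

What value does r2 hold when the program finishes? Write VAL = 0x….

VAL = 0x52

[0] flags=1000 → (cmp)
[1] flags=1000 HI?F → skip
[2] flags=1000 LT?T → r2=0xa5
[3] flags=1000 GT?F → skip
[4] flags=0011 → (cmp)
[5] flags=0011 LT?T → r2=0x93
[6] flags=0011 PL?T → r0=0xd3
[7] flags=1000 → (cmp)
[8] flags=1000 EQ?F → skip
[9] flags=1000 LS?T → r2=0x52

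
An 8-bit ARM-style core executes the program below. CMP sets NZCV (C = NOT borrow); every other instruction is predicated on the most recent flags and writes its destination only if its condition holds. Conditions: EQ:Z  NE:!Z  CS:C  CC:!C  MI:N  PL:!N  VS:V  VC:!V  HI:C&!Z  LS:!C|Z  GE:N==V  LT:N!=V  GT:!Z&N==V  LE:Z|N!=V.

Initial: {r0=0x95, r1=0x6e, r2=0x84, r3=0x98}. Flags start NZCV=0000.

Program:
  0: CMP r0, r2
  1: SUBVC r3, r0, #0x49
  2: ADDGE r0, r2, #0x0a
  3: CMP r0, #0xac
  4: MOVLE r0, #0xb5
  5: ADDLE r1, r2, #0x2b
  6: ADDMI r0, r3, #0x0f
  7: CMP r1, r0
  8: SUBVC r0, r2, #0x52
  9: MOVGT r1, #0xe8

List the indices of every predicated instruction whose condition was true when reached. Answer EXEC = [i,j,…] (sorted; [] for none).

EXEC = [1,2,4,5,6]

[0] flags=0010 → (cmp)
[1] flags=0010 VC?T → r3=0x4c
[2] flags=0010 GE?T → r0=0x8e
[3] flags=1000 → (cmp)
[4] flags=1000 LE?T → r0=0xb5
[5] flags=1000 LE?T → r1=0xaf
[6] flags=1000 MI?T → r0=0x5b
[7] flags=0011 → (cmp)
[8] flags=0011 VC?F → skip
[9] flags=0011 GT?F → skip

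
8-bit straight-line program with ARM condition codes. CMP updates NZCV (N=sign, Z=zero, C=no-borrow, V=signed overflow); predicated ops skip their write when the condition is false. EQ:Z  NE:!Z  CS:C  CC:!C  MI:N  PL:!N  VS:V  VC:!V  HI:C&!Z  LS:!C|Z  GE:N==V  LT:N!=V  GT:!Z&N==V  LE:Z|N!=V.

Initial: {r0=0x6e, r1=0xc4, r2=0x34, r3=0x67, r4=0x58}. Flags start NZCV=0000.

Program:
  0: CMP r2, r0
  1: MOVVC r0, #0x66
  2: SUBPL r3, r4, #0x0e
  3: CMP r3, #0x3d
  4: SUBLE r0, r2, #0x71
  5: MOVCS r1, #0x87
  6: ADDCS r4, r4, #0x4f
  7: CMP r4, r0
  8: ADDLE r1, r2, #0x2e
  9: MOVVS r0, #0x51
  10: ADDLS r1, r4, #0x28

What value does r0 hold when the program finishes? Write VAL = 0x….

VAL = 0x51

0: ✓ CMP  NZCV=1000
1: ✓ MOVVC  r0←0x66
2: · SUBPL
3: ✓ CMP  NZCV=0010
4: · SUBLE
5: ✓ MOVCS  r1←0x87
6: ✓ ADDCS  r4←0xa7
7: ✓ CMP  NZCV=0011
8: ✓ ADDLE  r1←0x62
9: ✓ MOVVS  r0←0x51
10: · ADDLS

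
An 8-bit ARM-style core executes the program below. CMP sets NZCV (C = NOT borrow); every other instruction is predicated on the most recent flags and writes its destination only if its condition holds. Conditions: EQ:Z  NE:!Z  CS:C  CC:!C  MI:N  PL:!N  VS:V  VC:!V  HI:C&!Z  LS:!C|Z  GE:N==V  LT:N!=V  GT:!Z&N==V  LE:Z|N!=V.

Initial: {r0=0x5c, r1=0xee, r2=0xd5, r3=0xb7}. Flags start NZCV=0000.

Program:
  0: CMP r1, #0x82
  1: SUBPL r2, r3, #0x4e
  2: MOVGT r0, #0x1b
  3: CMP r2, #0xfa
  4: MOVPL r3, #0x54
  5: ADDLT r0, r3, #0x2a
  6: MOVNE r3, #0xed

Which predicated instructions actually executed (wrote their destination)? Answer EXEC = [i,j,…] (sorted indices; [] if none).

EXEC = [1,2,4,6]

[0] flags=0010 → (cmp)
[1] flags=0010 PL?T → r2=0x69
[2] flags=0010 GT?T → r0=0x1b
[3] flags=0000 → (cmp)
[4] flags=0000 PL?T → r3=0x54
[5] flags=0000 LT?F → skip
[6] flags=0000 NE?T → r3=0xed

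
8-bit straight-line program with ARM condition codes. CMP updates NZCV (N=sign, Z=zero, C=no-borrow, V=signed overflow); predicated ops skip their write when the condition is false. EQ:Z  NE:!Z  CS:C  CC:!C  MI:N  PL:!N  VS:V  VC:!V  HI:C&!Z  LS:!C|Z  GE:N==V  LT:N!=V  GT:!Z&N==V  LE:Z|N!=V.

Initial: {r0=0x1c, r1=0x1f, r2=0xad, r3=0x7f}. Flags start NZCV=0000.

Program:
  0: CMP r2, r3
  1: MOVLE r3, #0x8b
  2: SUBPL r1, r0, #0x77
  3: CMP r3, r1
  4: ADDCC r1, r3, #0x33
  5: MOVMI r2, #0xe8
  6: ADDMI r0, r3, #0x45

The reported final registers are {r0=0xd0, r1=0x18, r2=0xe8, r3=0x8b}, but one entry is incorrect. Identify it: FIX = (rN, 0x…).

FIX = (r1, 0xbe)

[0] flags=0011 → (cmp)
[1] flags=0011 LE?T → r3=0x8b
[2] flags=0011 PL?T → r1=0xa5
[3] flags=1000 → (cmp)
[4] flags=1000 CC?T → r1=0xbe
[5] flags=1000 MI?T → r2=0xe8
[6] flags=1000 MI?T → r0=0xd0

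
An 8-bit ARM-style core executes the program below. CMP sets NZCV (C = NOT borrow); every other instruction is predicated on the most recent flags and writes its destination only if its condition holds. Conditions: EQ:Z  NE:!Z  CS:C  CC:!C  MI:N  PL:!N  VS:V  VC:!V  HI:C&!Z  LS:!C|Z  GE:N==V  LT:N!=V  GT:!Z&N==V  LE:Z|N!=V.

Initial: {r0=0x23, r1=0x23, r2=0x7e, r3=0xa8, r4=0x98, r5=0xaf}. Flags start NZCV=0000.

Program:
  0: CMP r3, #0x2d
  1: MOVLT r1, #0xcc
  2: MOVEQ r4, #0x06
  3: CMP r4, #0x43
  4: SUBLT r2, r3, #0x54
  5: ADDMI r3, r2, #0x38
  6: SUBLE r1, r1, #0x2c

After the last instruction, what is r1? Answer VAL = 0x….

VAL = 0xa0

0: ✓ CMP  NZCV=0011
1: ✓ MOVLT  r1←0xcc
2: · MOVEQ
3: ✓ CMP  NZCV=0011
4: ✓ SUBLT  r2←0x54
5: · ADDMI
6: ✓ SUBLE  r1←0xa0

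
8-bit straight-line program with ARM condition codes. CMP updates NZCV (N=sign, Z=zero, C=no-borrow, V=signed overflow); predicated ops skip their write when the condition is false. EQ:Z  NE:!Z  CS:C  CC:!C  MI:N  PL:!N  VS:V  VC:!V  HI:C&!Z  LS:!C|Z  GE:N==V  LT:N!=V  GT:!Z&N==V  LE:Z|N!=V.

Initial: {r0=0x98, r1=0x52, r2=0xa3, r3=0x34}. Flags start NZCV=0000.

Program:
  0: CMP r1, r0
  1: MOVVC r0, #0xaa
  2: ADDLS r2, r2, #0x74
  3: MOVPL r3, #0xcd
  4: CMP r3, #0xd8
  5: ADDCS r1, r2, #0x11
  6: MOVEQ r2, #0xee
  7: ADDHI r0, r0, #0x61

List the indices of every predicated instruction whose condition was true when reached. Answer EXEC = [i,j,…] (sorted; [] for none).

0: ✓ CMP  NZCV=1001
1: · MOVVC
2: ✓ ADDLS  r2←0x17
3: · MOVPL
4: ✓ CMP  NZCV=0000
5: · ADDCS
6: · MOVEQ
7: · ADDHI

EXEC = [2]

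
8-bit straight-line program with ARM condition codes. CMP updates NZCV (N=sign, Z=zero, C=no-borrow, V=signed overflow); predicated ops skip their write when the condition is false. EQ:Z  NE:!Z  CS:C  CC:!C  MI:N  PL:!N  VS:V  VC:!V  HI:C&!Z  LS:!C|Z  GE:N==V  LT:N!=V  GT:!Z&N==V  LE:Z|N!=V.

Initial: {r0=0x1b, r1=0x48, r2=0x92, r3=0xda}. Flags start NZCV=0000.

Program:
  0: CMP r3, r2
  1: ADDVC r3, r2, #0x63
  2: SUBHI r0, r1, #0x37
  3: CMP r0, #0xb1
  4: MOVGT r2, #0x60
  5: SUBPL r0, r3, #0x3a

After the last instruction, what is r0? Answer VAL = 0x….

[0] flags=0010 → (cmp)
[1] flags=0010 VC?T → r3=0xf5
[2] flags=0010 HI?T → r0=0x11
[3] flags=0000 → (cmp)
[4] flags=0000 GT?T → r2=0x60
[5] flags=0000 PL?T → r0=0xbb

VAL = 0xbb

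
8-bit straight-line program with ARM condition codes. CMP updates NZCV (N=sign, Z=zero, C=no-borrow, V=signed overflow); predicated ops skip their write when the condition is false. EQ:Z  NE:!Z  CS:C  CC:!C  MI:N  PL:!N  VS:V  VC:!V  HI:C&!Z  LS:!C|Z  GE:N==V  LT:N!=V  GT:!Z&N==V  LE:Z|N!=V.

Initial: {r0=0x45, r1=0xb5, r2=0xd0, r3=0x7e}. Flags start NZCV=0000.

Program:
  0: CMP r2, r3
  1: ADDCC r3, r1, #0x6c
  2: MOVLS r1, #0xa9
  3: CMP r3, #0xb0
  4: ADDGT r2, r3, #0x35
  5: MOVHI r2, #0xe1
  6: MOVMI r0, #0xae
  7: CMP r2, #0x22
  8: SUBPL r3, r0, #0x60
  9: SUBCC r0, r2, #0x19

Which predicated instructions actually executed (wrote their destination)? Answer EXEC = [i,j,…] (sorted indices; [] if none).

0: ✓ CMP  NZCV=0011
1: · ADDCC
2: · MOVLS
3: ✓ CMP  NZCV=1001
4: ✓ ADDGT  r2←0xb3
5: · MOVHI
6: ✓ MOVMI  r0←0xae
7: ✓ CMP  NZCV=1010
8: · SUBPL
9: · SUBCC

EXEC = [4,6]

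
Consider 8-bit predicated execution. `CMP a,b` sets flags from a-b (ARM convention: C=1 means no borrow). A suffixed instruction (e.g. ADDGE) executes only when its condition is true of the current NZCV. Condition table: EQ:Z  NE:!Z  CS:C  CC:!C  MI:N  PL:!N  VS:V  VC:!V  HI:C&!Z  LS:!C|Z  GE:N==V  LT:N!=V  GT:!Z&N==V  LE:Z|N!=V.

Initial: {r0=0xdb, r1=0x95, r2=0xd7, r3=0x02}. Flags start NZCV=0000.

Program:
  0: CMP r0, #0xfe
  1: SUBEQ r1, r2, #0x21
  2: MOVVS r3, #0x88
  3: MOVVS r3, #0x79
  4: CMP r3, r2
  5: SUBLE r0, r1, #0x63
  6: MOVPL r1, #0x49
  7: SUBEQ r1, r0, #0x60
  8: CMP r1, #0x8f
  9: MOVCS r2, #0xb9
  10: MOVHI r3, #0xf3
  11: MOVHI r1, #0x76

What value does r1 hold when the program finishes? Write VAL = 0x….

VAL = 0x49

0: ✓ CMP  NZCV=1000
1: · SUBEQ
2: · MOVVS
3: · MOVVS
4: ✓ CMP  NZCV=0000
5: · SUBLE
6: ✓ MOVPL  r1←0x49
7: · SUBEQ
8: ✓ CMP  NZCV=1001
9: · MOVCS
10: · MOVHI
11: · MOVHI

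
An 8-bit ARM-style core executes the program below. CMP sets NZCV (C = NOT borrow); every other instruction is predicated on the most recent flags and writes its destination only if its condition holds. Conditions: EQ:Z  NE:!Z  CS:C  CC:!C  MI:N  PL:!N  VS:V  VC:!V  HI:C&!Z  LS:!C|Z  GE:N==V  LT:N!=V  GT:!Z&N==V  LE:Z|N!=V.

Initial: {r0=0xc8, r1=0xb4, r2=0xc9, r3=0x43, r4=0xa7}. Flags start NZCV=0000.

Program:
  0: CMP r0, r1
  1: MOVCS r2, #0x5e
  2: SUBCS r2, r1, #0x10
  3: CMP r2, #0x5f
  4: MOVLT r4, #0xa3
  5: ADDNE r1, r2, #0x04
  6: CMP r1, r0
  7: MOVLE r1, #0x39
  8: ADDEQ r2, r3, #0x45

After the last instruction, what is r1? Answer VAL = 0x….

VAL = 0x39

0: ✓ CMP  NZCV=0010
1: ✓ MOVCS  r2←0x5e
2: ✓ SUBCS  r2←0xa4
3: ✓ CMP  NZCV=0011
4: ✓ MOVLT  r4←0xa3
5: ✓ ADDNE  r1←0xa8
6: ✓ CMP  NZCV=1000
7: ✓ MOVLE  r1←0x39
8: · ADDEQ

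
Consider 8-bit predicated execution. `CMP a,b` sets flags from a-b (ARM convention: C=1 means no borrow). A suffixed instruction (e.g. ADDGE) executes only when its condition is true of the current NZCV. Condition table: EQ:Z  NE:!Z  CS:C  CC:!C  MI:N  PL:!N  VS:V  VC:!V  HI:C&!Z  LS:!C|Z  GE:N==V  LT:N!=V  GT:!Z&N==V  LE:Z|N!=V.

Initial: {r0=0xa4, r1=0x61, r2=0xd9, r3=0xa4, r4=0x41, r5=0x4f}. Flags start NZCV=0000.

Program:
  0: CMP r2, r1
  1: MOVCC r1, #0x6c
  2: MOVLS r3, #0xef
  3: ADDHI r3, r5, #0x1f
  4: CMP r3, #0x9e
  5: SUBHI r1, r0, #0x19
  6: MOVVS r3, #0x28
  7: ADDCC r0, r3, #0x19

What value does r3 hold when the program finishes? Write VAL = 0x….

VAL = 0x28

0: ✓ CMP  NZCV=0011
1: · MOVCC
2: · MOVLS
3: ✓ ADDHI  r3←0x6e
4: ✓ CMP  NZCV=1001
5: · SUBHI
6: ✓ MOVVS  r3←0x28
7: ✓ ADDCC  r0←0x41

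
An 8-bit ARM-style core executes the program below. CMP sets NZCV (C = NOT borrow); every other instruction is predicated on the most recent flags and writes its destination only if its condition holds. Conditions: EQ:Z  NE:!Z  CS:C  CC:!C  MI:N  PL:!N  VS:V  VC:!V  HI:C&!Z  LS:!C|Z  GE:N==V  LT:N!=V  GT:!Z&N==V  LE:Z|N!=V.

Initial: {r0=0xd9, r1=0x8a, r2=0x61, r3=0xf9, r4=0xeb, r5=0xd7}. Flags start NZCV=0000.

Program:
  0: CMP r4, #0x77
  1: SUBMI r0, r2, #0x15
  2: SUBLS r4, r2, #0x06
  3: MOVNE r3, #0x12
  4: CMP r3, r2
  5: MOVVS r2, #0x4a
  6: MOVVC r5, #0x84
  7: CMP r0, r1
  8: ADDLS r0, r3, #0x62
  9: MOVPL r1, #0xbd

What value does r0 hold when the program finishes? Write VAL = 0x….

VAL = 0xd9

[0] flags=0011 → (cmp)
[1] flags=0011 MI?F → skip
[2] flags=0011 LS?F → skip
[3] flags=0011 NE?T → r3=0x12
[4] flags=1000 → (cmp)
[5] flags=1000 VS?F → skip
[6] flags=1000 VC?T → r5=0x84
[7] flags=0010 → (cmp)
[8] flags=0010 LS?F → skip
[9] flags=0010 PL?T → r1=0xbd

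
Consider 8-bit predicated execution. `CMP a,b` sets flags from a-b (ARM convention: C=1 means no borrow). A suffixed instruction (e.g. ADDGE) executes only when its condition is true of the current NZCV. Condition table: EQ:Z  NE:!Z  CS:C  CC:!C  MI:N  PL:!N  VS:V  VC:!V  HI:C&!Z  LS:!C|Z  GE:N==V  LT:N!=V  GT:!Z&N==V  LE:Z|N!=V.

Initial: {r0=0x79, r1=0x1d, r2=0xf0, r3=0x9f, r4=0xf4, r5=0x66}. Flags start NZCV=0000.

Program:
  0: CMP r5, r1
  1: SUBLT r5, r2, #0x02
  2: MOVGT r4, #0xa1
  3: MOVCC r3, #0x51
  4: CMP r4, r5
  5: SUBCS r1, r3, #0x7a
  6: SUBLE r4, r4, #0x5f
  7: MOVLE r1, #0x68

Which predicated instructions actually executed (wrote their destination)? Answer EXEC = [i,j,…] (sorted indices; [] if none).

EXEC = [2,5,6,7]

0: ✓ CMP  NZCV=0010
1: · SUBLT
2: ✓ MOVGT  r4←0xa1
3: · MOVCC
4: ✓ CMP  NZCV=0011
5: ✓ SUBCS  r1←0x25
6: ✓ SUBLE  r4←0x42
7: ✓ MOVLE  r1←0x68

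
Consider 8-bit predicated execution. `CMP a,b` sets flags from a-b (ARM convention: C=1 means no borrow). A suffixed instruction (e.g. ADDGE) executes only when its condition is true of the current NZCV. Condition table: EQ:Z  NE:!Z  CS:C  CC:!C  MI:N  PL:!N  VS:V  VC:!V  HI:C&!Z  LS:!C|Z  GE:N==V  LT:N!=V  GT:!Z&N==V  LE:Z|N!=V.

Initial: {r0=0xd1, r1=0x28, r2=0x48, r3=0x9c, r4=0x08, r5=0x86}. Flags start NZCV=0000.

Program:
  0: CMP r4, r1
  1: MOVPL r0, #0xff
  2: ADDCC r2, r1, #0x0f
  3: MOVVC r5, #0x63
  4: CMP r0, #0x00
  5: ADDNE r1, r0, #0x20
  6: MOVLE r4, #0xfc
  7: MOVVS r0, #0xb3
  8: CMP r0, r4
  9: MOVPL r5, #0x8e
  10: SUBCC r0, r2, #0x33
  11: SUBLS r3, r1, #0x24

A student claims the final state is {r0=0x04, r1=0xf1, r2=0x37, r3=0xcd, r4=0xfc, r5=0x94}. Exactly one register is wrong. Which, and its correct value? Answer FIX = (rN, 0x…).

[0] flags=1000 → (cmp)
[1] flags=1000 PL?F → skip
[2] flags=1000 CC?T → r2=0x37
[3] flags=1000 VC?T → r5=0x63
[4] flags=1010 → (cmp)
[5] flags=1010 NE?T → r1=0xf1
[6] flags=1010 LE?T → r4=0xfc
[7] flags=1010 VS?F → skip
[8] flags=1000 → (cmp)
[9] flags=1000 PL?F → skip
[10] flags=1000 CC?T → r0=0x04
[11] flags=1000 LS?T → r3=0xcd

FIX = (r5, 0x63)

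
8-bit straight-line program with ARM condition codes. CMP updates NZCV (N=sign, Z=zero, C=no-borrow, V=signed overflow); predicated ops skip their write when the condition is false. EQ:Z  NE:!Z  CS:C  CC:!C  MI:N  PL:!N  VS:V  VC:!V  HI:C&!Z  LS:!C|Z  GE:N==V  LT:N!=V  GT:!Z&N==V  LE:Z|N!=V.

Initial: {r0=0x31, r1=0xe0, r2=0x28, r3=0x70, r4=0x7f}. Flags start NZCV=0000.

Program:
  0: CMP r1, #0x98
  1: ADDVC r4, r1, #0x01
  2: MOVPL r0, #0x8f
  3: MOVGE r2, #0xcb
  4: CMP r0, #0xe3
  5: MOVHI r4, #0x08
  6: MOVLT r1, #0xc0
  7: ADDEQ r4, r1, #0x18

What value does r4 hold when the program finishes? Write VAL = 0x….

VAL = 0xe1

[0] flags=0010 → (cmp)
[1] flags=0010 VC?T → r4=0xe1
[2] flags=0010 PL?T → r0=0x8f
[3] flags=0010 GE?T → r2=0xcb
[4] flags=1000 → (cmp)
[5] flags=1000 HI?F → skip
[6] flags=1000 LT?T → r1=0xc0
[7] flags=1000 EQ?F → skip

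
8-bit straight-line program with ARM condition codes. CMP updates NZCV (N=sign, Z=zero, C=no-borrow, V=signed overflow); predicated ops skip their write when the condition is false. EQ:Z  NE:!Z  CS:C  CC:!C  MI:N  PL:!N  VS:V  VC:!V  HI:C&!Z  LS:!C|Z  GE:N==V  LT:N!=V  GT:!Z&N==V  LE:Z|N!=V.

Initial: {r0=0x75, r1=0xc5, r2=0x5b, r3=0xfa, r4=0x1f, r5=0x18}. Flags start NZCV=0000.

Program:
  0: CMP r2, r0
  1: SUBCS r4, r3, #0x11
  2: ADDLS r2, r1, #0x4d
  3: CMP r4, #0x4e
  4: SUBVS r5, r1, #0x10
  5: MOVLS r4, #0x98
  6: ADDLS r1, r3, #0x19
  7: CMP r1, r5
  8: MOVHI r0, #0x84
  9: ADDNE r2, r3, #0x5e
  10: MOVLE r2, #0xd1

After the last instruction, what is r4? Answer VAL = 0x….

[0] flags=1000 → (cmp)
[1] flags=1000 CS?F → skip
[2] flags=1000 LS?T → r2=0x12
[3] flags=1000 → (cmp)
[4] flags=1000 VS?F → skip
[5] flags=1000 LS?T → r4=0x98
[6] flags=1000 LS?T → r1=0x13
[7] flags=1000 → (cmp)
[8] flags=1000 HI?F → skip
[9] flags=1000 NE?T → r2=0x58
[10] flags=1000 LE?T → r2=0xd1

VAL = 0x98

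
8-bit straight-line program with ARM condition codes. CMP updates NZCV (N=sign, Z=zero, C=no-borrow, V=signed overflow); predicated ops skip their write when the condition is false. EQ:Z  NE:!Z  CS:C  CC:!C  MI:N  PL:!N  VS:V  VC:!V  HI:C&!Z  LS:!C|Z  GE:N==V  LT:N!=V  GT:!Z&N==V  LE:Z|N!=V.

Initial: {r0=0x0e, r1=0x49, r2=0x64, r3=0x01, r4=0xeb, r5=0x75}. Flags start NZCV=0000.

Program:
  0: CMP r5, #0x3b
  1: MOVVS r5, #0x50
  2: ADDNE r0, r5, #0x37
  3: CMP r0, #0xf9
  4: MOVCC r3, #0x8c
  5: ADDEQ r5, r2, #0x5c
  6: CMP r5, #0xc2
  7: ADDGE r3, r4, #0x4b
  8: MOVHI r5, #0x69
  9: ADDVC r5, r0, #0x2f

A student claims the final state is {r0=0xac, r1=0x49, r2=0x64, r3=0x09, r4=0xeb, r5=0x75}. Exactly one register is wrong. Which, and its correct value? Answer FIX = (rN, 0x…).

FIX = (r3, 0x36)

[0] flags=0010 → (cmp)
[1] flags=0010 VS?F → skip
[2] flags=0010 NE?T → r0=0xac
[3] flags=1000 → (cmp)
[4] flags=1000 CC?T → r3=0x8c
[5] flags=1000 EQ?F → skip
[6] flags=1001 → (cmp)
[7] flags=1001 GE?T → r3=0x36
[8] flags=1001 HI?F → skip
[9] flags=1001 VC?F → skip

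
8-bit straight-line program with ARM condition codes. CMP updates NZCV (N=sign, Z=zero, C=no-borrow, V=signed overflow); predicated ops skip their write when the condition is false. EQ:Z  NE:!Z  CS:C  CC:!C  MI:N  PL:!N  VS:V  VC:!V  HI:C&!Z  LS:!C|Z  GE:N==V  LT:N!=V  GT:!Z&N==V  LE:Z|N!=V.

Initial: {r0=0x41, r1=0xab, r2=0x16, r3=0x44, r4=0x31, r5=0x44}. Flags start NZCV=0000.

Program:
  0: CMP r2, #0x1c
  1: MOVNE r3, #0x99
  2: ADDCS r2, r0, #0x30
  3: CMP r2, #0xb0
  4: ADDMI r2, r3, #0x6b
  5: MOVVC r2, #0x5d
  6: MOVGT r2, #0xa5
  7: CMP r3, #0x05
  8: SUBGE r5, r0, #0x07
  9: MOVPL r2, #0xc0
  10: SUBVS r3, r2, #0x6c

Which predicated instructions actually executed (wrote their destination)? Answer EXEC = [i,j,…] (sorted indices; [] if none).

EXEC = [1,5,6]

[0] flags=1000 → (cmp)
[1] flags=1000 NE?T → r3=0x99
[2] flags=1000 CS?F → skip
[3] flags=0000 → (cmp)
[4] flags=0000 MI?F → skip
[5] flags=0000 VC?T → r2=0x5d
[6] flags=0000 GT?T → r2=0xa5
[7] flags=1010 → (cmp)
[8] flags=1010 GE?F → skip
[9] flags=1010 PL?F → skip
[10] flags=1010 VS?F → skip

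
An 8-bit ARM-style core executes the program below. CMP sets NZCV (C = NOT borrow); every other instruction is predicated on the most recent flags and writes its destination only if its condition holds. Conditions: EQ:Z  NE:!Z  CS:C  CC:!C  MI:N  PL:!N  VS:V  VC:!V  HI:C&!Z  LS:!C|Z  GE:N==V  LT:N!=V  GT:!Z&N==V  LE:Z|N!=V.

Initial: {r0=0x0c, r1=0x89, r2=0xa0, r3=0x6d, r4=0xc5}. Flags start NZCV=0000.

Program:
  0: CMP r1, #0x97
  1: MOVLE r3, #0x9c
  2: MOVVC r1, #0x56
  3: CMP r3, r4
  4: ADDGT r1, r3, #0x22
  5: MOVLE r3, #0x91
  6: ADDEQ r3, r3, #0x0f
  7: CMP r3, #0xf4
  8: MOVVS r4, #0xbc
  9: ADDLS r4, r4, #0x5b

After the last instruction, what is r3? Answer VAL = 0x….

VAL = 0x91

[0] flags=1000 → (cmp)
[1] flags=1000 LE?T → r3=0x9c
[2] flags=1000 VC?T → r1=0x56
[3] flags=1000 → (cmp)
[4] flags=1000 GT?F → skip
[5] flags=1000 LE?T → r3=0x91
[6] flags=1000 EQ?F → skip
[7] flags=1000 → (cmp)
[8] flags=1000 VS?F → skip
[9] flags=1000 LS?T → r4=0x20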